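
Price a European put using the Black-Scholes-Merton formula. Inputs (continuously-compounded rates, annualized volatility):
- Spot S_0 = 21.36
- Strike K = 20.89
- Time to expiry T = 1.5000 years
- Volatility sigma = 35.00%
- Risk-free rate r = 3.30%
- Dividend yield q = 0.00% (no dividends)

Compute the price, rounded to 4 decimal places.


d1 = (ln(S/K) + (r - q + 0.5*sigma^2) * T) / (sigma * sqrt(T)) = 0.38171084
d2 = d1 - sigma * sqrt(T) = -0.04694986
exp(-rT) = 0.95170516; exp(-qT) = 1.00000000
P = K * exp(-rT) * N(-d2) - S_0 * exp(-qT) * N(-d1)
N(-d1) = 0.35133793; N(-d2) = 0.51872341
P = 20.8900 * 0.95170516 * 0.51872341 - 21.3600 * 1.00000000 * 0.35133793 = 2.8082

Answer: Price = 2.8082


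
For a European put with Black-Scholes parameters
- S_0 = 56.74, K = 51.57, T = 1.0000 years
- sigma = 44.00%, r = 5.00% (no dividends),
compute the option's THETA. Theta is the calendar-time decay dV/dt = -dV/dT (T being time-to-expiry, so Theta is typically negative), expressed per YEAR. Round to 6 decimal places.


Answer: Theta = -3.160879

Derivation:
d1 = 0.5507711848; d2 = 0.1107711848
phi(d1) = 0.3427983237; exp(-qT) = 1.0000000000; exp(-rT) = 0.9512294245
Theta = -S*exp(-qT)*phi(d1)*sigma/(2*sqrt(T)) + r*K*exp(-rT)*N(-d2) - q*S*exp(-qT)*N(-d1)
N(-d1) = 0.2908952698; N(-d2) = 0.4558988979; sqrt(T) = 1.0000000000
Term 1 = -56.7400 * 1.0000000000 * 0.3427983237 * 0.4400 / (2 * 1.0000000000) = -4.2790829151
Term 2 = 0.0500 * 51.5700 * 0.9512294245 * 0.4558988979 = 1.1182037747
Term 3 = 0 (no dividend yield, q = 0)
Theta = -4.2790829151 + (1.1182037747) + (0.0000000000) = -3.160879


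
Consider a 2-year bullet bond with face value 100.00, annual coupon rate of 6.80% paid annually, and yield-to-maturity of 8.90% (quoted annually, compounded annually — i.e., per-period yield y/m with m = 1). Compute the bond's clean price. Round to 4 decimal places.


Answer: Price = 96.3008

Derivation:
Coupon per period c = face * coupon_rate / m = 6.800000
Periods per year m = 1; per-period yield y/m = 0.089000
Number of cashflows N = 2
Cashflows (t years, CF_t, discount factor 1/(1+y/m)^(m*t), PV):
  t = 1.0000: CF_t = 6.800000, DF = 0.918274, PV = 6.244261
  t = 2.0000: CF_t = 106.800000, DF = 0.843226, PV = 90.056589
Price P = sum_t PV_t = 96.300850


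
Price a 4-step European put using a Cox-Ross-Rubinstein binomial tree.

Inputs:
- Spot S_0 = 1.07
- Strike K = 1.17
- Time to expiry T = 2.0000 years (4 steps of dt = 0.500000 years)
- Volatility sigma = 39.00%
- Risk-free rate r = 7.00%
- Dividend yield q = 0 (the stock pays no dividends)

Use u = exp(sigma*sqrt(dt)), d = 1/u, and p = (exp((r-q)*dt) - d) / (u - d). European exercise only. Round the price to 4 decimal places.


dt = T/N = 0.500000
u = exp(sigma*sqrt(dt)) = 1.317547; d = 1/u = 0.758986
p = (exp((r-q)*dt) - d) / (u - d) = 0.495261
Discount per step: exp(-r*dt) = 0.965605
Stock lattice S(k, i) with i counting down-moves:
  k=0: S(0,0) = 1.0700
  k=1: S(1,0) = 1.4098; S(1,1) = 0.8121
  k=2: S(2,0) = 1.8574; S(2,1) = 1.0700; S(2,2) = 0.6164
  k=3: S(3,0) = 2.4473; S(3,1) = 1.4098; S(3,2) = 0.8121; S(3,3) = 0.4678
  k=4: S(4,0) = 3.2244; S(4,1) = 1.8574; S(4,2) = 1.0700; S(4,3) = 0.6164; S(4,4) = 0.3551
Terminal payoffs V(N, i) = max(K - S_T, 0):
  V(4,0) = 0.000000; V(4,1) = 0.000000; V(4,2) = 0.100000; V(4,3) = 0.553616; V(4,4) = 0.814926
Backward induction: V(k, i) = exp(-r*dt) * [p * V(k+1, i) + (1-p) * V(k+1, i+1)].
  V(3,0) = exp(-r*dt) * [p*0.000000 + (1-p)*0.000000] = 0.000000
  V(3,1) = exp(-r*dt) * [p*0.000000 + (1-p)*0.100000] = 0.048738
  V(3,2) = exp(-r*dt) * [p*0.100000 + (1-p)*0.553616] = 0.317643
  V(3,3) = exp(-r*dt) * [p*0.553616 + (1-p)*0.814926] = 0.661931
  V(2,0) = exp(-r*dt) * [p*0.000000 + (1-p)*0.048738] = 0.023754
  V(2,1) = exp(-r*dt) * [p*0.048738 + (1-p)*0.317643] = 0.178120
  V(2,2) = exp(-r*dt) * [p*0.317643 + (1-p)*0.661931] = 0.474516
  V(1,0) = exp(-r*dt) * [p*0.023754 + (1-p)*0.178120] = 0.098172
  V(1,1) = exp(-r*dt) * [p*0.178120 + (1-p)*0.474516] = 0.316451
  V(0,0) = exp(-r*dt) * [p*0.098172 + (1-p)*0.316451] = 0.201180

Answer: Price = V(0,0) = 0.2012


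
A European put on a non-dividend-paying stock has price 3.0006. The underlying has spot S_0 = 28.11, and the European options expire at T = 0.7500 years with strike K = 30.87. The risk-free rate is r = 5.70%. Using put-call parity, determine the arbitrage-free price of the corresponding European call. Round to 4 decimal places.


Answer: Call price = 1.5325

Derivation:
Put-call parity: C - P = S_0 * exp(-qT) - K * exp(-rT).
S_0 * exp(-qT) = 28.1100 * 1.00000000 = 28.11000000
K * exp(-rT) = 30.8700 * 0.95815090 = 29.57811822
C = P + S*exp(-qT) - K*exp(-rT)
C = 3.0006 + 28.11000000 - 29.57811822 = 1.5325


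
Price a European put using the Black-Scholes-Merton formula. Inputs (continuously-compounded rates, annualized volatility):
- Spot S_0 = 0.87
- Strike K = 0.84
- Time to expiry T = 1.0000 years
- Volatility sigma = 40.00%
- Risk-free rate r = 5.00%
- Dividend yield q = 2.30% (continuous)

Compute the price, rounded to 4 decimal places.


d1 = (ln(S/K) + (r - q + 0.5*sigma^2) * T) / (sigma * sqrt(T)) = 0.35522830
d2 = d1 - sigma * sqrt(T) = -0.04477170
exp(-rT) = 0.95122942; exp(-qT) = 0.97726248
P = K * exp(-rT) * N(-d2) - S_0 * exp(-qT) * N(-d1)
N(-d1) = 0.36120928; N(-d2) = 0.51785536
P = 0.8400 * 0.95122942 * 0.51785536 - 0.8700 * 0.97726248 * 0.36120928 = 0.1067

Answer: Price = 0.1067


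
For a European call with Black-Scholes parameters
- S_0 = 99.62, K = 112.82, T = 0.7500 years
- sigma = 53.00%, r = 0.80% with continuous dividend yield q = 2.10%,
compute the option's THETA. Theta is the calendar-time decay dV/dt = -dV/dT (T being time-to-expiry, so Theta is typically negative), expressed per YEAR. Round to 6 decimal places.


d1 = -0.0628400684; d2 = -0.5218335324
phi(d1) = 0.3981553711; exp(-qT) = 0.9843733826; exp(-rT) = 0.9940179641
Theta = -S*exp(-qT)*phi(d1)*sigma/(2*sqrt(T)) - r*K*exp(-rT)*N(d2) + q*S*exp(-qT)*N(d1)
N(d1) = 0.4749469295; N(d2) = 0.3008931201; sqrt(T) = 0.8660254038
Term 1 = -99.6200 * 0.9843733826 * 0.3981553711 * 0.5300 / (2 * 0.8660254038) = -11.9474224504
Term 2 = -0.0080 * 112.8200 * 0.9940179641 * 0.3008931201 = -0.2699495285
Term 3 = 0.0210 * 99.6200 * 0.9843733826 * 0.4749469295 = 0.9780718922
Theta = -11.9474224504 + (-0.2699495285) + (0.9780718922) = -11.239300

Answer: Theta = -11.239300


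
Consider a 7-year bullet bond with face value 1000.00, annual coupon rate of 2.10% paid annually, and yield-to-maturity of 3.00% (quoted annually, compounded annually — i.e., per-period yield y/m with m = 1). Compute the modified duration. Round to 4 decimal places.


Coupon per period c = face * coupon_rate / m = 21.000000
Periods per year m = 1; per-period yield y/m = 0.030000
Number of cashflows N = 7
Cashflows (t years, CF_t, discount factor 1/(1+y/m)^(m*t), PV):
  t = 1.0000: CF_t = 21.000000, DF = 0.970874, PV = 20.388350
  t = 2.0000: CF_t = 21.000000, DF = 0.942596, PV = 19.794514
  t = 3.0000: CF_t = 21.000000, DF = 0.915142, PV = 19.217975
  t = 4.0000: CF_t = 21.000000, DF = 0.888487, PV = 18.658228
  t = 5.0000: CF_t = 21.000000, DF = 0.862609, PV = 18.114784
  t = 6.0000: CF_t = 21.000000, DF = 0.837484, PV = 17.587169
  t = 7.0000: CF_t = 1021.000000, DF = 0.813092, PV = 830.166433
Price P = sum_t PV_t = 943.927453
First compute Macaulay numerator sum_t t * PV_t:
  t * PV_t at t = 1.0000: 20.388350
  t * PV_t at t = 2.0000: 39.589028
  t * PV_t at t = 3.0000: 57.653925
  t * PV_t at t = 4.0000: 74.632912
  t * PV_t at t = 5.0000: 90.573922
  t * PV_t at t = 6.0000: 105.523016
  t * PV_t at t = 7.0000: 5811.165032
Macaulay duration D = 6199.526185 / 943.927453 = 6.567799
Modified duration = D / (1 + y/m) = 6.567799 / (1 + 0.030000) = 6.376504

Answer: Modified duration = 6.3765


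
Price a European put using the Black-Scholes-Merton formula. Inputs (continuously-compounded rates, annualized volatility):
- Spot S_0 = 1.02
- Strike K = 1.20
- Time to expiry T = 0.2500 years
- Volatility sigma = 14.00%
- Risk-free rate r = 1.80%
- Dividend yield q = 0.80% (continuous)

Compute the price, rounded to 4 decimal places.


Answer: Price = 0.1769

Derivation:
d1 = (ln(S/K) + (r - q + 0.5*sigma^2) * T) / (sigma * sqrt(T)) = -2.25098471
d2 = d1 - sigma * sqrt(T) = -2.32098471
exp(-rT) = 0.99551011; exp(-qT) = 0.99800200
P = K * exp(-rT) * N(-d2) - S_0 * exp(-qT) * N(-d1)
N(-d1) = 0.98780675; N(-d2) = 0.98985617
P = 1.2000 * 0.99551011 * 0.98985617 - 1.0200 * 0.99800200 * 0.98780675 = 0.1769


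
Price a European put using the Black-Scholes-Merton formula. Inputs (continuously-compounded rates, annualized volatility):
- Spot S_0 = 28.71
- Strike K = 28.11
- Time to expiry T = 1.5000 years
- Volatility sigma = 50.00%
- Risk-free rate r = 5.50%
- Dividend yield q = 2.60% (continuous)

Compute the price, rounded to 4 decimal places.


Answer: Price = 5.6046

Derivation:
d1 = (ln(S/K) + (r - q + 0.5*sigma^2) * T) / (sigma * sqrt(T)) = 0.41171041
d2 = d1 - sigma * sqrt(T) = -0.20066202
exp(-rT) = 0.92081144; exp(-qT) = 0.96175071
P = K * exp(-rT) * N(-d2) - S_0 * exp(-qT) * N(-d1)
N(-d1) = 0.34027585; N(-d2) = 0.57951857
P = 28.1100 * 0.92081144 * 0.57951857 - 28.7100 * 0.96175071 * 0.34027585 = 5.6046


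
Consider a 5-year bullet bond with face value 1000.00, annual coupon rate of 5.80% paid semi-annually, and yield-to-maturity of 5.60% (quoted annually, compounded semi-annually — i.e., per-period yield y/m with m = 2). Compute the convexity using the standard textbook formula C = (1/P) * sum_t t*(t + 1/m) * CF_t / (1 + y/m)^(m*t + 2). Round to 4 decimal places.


Coupon per period c = face * coupon_rate / m = 29.000000
Periods per year m = 2; per-period yield y/m = 0.028000
Number of cashflows N = 10
Cashflows (t years, CF_t, discount factor 1/(1+y/m)^(m*t), PV):
  t = 0.5000: CF_t = 29.000000, DF = 0.972763, PV = 28.210117
  t = 1.0000: CF_t = 29.000000, DF = 0.946267, PV = 27.441748
  t = 1.5000: CF_t = 29.000000, DF = 0.920493, PV = 26.694307
  t = 2.0000: CF_t = 29.000000, DF = 0.895422, PV = 25.967225
  t = 2.5000: CF_t = 29.000000, DF = 0.871033, PV = 25.259946
  t = 3.0000: CF_t = 29.000000, DF = 0.847308, PV = 24.571932
  t = 3.5000: CF_t = 29.000000, DF = 0.824230, PV = 23.902658
  t = 4.0000: CF_t = 29.000000, DF = 0.801780, PV = 23.251613
  t = 4.5000: CF_t = 29.000000, DF = 0.779941, PV = 22.618300
  t = 5.0000: CF_t = 1029.000000, DF = 0.758698, PV = 780.700088
Price P = sum_t PV_t = 1008.617934
Convexity numerator sum_t t*(t + 1/m) * CF_t / (1+y/m)^(m*t + 2):
  t = 0.5000: term = 13.347154
  t = 1.0000: term = 38.950837
  t = 1.5000: term = 75.779839
  t = 2.0000: term = 122.859661
  t = 2.5000: term = 179.269934
  t = 3.0000: term = 244.141934
  t = 3.5000: term = 316.656204
  t = 4.0000: term = 396.040278
  t = 4.5000: term = 481.566486
  t = 5.0000: term = 20315.648621
Convexity = (1/P) * sum = 22184.260948 / 1008.617934 = 21.994712

Answer: Convexity = 21.9947


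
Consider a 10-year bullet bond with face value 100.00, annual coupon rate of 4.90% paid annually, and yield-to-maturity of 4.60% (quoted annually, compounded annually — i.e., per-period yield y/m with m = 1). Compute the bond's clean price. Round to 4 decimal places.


Coupon per period c = face * coupon_rate / m = 4.900000
Periods per year m = 1; per-period yield y/m = 0.046000
Number of cashflows N = 10
Cashflows (t years, CF_t, discount factor 1/(1+y/m)^(m*t), PV):
  t = 1.0000: CF_t = 4.900000, DF = 0.956023, PV = 4.684512
  t = 2.0000: CF_t = 4.900000, DF = 0.913980, PV = 4.478501
  t = 3.0000: CF_t = 4.900000, DF = 0.873786, PV = 4.281550
  t = 4.0000: CF_t = 4.900000, DF = 0.835359, PV = 4.093260
  t = 5.0000: CF_t = 4.900000, DF = 0.798623, PV = 3.913251
  t = 6.0000: CF_t = 4.900000, DF = 0.763501, PV = 3.741157
  t = 7.0000: CF_t = 4.900000, DF = 0.729925, PV = 3.576632
  t = 8.0000: CF_t = 4.900000, DF = 0.697825, PV = 3.419342
  t = 9.0000: CF_t = 4.900000, DF = 0.667137, PV = 3.268970
  t = 10.0000: CF_t = 104.900000, DF = 0.637798, PV = 66.905010
Price P = sum_t PV_t = 102.362187

Answer: Price = 102.3622


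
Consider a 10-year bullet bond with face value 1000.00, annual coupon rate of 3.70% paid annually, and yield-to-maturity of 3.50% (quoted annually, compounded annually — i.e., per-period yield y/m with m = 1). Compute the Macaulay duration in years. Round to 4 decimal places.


Answer: Macaulay duration = 8.5522 years

Derivation:
Coupon per period c = face * coupon_rate / m = 37.000000
Periods per year m = 1; per-period yield y/m = 0.035000
Number of cashflows N = 10
Cashflows (t years, CF_t, discount factor 1/(1+y/m)^(m*t), PV):
  t = 1.0000: CF_t = 37.000000, DF = 0.966184, PV = 35.748792
  t = 2.0000: CF_t = 37.000000, DF = 0.933511, PV = 34.539896
  t = 3.0000: CF_t = 37.000000, DF = 0.901943, PV = 33.371880
  t = 4.0000: CF_t = 37.000000, DF = 0.871442, PV = 32.243362
  t = 5.0000: CF_t = 37.000000, DF = 0.841973, PV = 31.153007
  t = 6.0000: CF_t = 37.000000, DF = 0.813501, PV = 30.099524
  t = 7.0000: CF_t = 37.000000, DF = 0.785991, PV = 29.081666
  t = 8.0000: CF_t = 37.000000, DF = 0.759412, PV = 28.098228
  t = 9.0000: CF_t = 37.000000, DF = 0.733731, PV = 27.148046
  t = 10.0000: CF_t = 1037.000000, DF = 0.708919, PV = 735.148810
Price P = sum_t PV_t = 1016.633211
Macaulay numerator sum_t t * PV_t:
  t * PV_t at t = 1.0000: 35.748792
  t * PV_t at t = 2.0000: 69.079792
  t * PV_t at t = 3.0000: 100.115640
  t * PV_t at t = 4.0000: 128.973450
  t * PV_t at t = 5.0000: 155.765036
  t * PV_t at t = 6.0000: 180.597143
  t * PV_t at t = 7.0000: 203.571659
  t * PV_t at t = 8.0000: 224.785821
  t * PV_t at t = 9.0000: 244.332414
  t * PV_t at t = 10.0000: 7351.488098
Macaulay duration D = (sum_t t * PV_t) / P = 8694.457844 / 1016.633211 = 8.552207


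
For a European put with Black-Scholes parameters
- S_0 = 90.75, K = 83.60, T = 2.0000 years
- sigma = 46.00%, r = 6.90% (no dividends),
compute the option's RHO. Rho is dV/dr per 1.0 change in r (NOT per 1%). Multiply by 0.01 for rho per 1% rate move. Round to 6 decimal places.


Answer: Rho = -72.067796

Derivation:
d1 = 0.6635504685; d2 = 0.0130122298
phi(d1) = 0.3201107833; exp(-qT) = 1.0000000000; exp(-rT) = 0.8710986917
N(-d2) = 0.4948090179
Rho = -K*T*exp(-rT)*N(-d2) = -83.6000 * 2.0000 * 0.8710986917 * 0.4948090179 = -72.067796


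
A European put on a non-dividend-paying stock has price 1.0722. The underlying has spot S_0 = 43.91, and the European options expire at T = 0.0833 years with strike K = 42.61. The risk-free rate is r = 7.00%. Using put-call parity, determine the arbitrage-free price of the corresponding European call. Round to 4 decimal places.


Answer: Call price = 2.6199

Derivation:
Put-call parity: C - P = S_0 * exp(-qT) - K * exp(-rT).
S_0 * exp(-qT) = 43.9100 * 1.00000000 = 43.91000000
K * exp(-rT) = 42.6100 * 0.99418597 = 42.36226407
C = P + S*exp(-qT) - K*exp(-rT)
C = 1.0722 + 43.91000000 - 42.36226407 = 2.6199


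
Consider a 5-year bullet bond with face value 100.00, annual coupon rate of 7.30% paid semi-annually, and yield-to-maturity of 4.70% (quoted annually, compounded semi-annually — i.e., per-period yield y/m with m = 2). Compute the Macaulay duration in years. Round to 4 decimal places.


Answer: Macaulay duration = 4.3225 years

Derivation:
Coupon per period c = face * coupon_rate / m = 3.650000
Periods per year m = 2; per-period yield y/m = 0.023500
Number of cashflows N = 10
Cashflows (t years, CF_t, discount factor 1/(1+y/m)^(m*t), PV):
  t = 0.5000: CF_t = 3.650000, DF = 0.977040, PV = 3.566194
  t = 1.0000: CF_t = 3.650000, DF = 0.954606, PV = 3.484313
  t = 1.5000: CF_t = 3.650000, DF = 0.932688, PV = 3.404312
  t = 2.0000: CF_t = 3.650000, DF = 0.911273, PV = 3.326147
  t = 2.5000: CF_t = 3.650000, DF = 0.890350, PV = 3.249778
  t = 3.0000: CF_t = 3.650000, DF = 0.869907, PV = 3.175161
  t = 3.5000: CF_t = 3.650000, DF = 0.849934, PV = 3.102258
  t = 4.0000: CF_t = 3.650000, DF = 0.830419, PV = 3.031029
  t = 4.5000: CF_t = 3.650000, DF = 0.811352, PV = 2.961435
  t = 5.0000: CF_t = 103.650000, DF = 0.792723, PV = 82.165752
Price P = sum_t PV_t = 111.466380
Macaulay numerator sum_t t * PV_t:
  t * PV_t at t = 0.5000: 1.783097
  t * PV_t at t = 1.0000: 3.484313
  t * PV_t at t = 1.5000: 5.106468
  t * PV_t at t = 2.0000: 6.652295
  t * PV_t at t = 2.5000: 8.124444
  t * PV_t at t = 3.0000: 9.525484
  t * PV_t at t = 3.5000: 10.857904
  t * PV_t at t = 4.0000: 12.124116
  t * PV_t at t = 4.5000: 13.326459
  t * PV_t at t = 5.0000: 410.828762
Macaulay duration D = (sum_t t * PV_t) / P = 481.813340 / 111.466380 = 4.322499


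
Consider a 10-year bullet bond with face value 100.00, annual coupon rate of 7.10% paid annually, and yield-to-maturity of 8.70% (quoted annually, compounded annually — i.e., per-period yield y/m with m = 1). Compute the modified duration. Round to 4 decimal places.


Answer: Modified duration = 6.7436

Derivation:
Coupon per period c = face * coupon_rate / m = 7.100000
Periods per year m = 1; per-period yield y/m = 0.087000
Number of cashflows N = 10
Cashflows (t years, CF_t, discount factor 1/(1+y/m)^(m*t), PV):
  t = 1.0000: CF_t = 7.100000, DF = 0.919963, PV = 6.531739
  t = 2.0000: CF_t = 7.100000, DF = 0.846332, PV = 6.008959
  t = 3.0000: CF_t = 7.100000, DF = 0.778595, PV = 5.528021
  t = 4.0000: CF_t = 7.100000, DF = 0.716278, PV = 5.085576
  t = 5.0000: CF_t = 7.100000, DF = 0.658950, PV = 4.678543
  t = 6.0000: CF_t = 7.100000, DF = 0.606209, PV = 4.304087
  t = 7.0000: CF_t = 7.100000, DF = 0.557690, PV = 3.959602
  t = 8.0000: CF_t = 7.100000, DF = 0.513055, PV = 3.642688
  t = 9.0000: CF_t = 7.100000, DF = 0.471991, PV = 3.351139
  t = 10.0000: CF_t = 107.100000, DF = 0.434215, PV = 46.504398
Price P = sum_t PV_t = 89.594754
First compute Macaulay numerator sum_t t * PV_t:
  t * PV_t at t = 1.0000: 6.531739
  t * PV_t at t = 2.0000: 12.017919
  t * PV_t at t = 3.0000: 16.584064
  t * PV_t at t = 4.0000: 20.342305
  t * PV_t at t = 5.0000: 23.392715
  t * PV_t at t = 6.0000: 25.824525
  t * PV_t at t = 7.0000: 27.717214
  t * PV_t at t = 8.0000: 29.141505
  t * PV_t at t = 9.0000: 30.160252
  t * PV_t at t = 10.0000: 465.043983
Macaulay duration D = 656.756221 / 89.594754 = 7.330298
Modified duration = D / (1 + y/m) = 7.330298 / (1 + 0.087000) = 6.743604


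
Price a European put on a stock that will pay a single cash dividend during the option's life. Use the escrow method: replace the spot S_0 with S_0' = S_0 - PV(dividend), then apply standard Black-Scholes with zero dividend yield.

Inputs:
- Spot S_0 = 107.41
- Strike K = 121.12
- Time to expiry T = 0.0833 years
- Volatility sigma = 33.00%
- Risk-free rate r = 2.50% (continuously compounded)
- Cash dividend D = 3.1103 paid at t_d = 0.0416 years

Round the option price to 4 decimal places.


PV(D) = D * exp(-r * t_d) = 3.1103 * 0.99896054 = 3.10706697
S_0' = S_0 - PV(D) = 107.4100 - 3.10706697 = 104.30293303
d1 = (ln(S_0'/K) + (r + sigma^2/2)*T) / (sigma*sqrt(T)) = -1.49998438
d2 = d1 - sigma*sqrt(T) = -1.59522812
exp(-rT) = 0.99791967
N(-d1) = 0.93319078; N(-d2) = 0.94466938
P = K * exp(-rT) * N(-d2) - S_0' * N(-d1) = 121.1200 * 0.99791967 * 0.94466938 - 104.30293303 * 0.93319078 = 16.8458

Answer: Price = 16.8458


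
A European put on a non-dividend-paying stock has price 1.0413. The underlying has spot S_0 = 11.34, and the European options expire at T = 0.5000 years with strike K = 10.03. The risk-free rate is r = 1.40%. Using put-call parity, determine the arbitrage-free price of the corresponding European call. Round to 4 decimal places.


Answer: Call price = 2.4213

Derivation:
Put-call parity: C - P = S_0 * exp(-qT) - K * exp(-rT).
S_0 * exp(-qT) = 11.3400 * 1.00000000 = 11.34000000
K * exp(-rT) = 10.0300 * 0.99302444 = 9.96003516
C = P + S*exp(-qT) - K*exp(-rT)
C = 1.0413 + 11.34000000 - 9.96003516 = 2.4213


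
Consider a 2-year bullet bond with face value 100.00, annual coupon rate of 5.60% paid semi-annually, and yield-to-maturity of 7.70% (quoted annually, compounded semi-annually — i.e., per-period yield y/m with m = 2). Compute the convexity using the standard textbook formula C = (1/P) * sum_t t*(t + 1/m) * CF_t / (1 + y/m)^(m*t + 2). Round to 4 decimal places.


Coupon per period c = face * coupon_rate / m = 2.800000
Periods per year m = 2; per-period yield y/m = 0.038500
Number of cashflows N = 4
Cashflows (t years, CF_t, discount factor 1/(1+y/m)^(m*t), PV):
  t = 0.5000: CF_t = 2.800000, DF = 0.962927, PV = 2.696196
  t = 1.0000: CF_t = 2.800000, DF = 0.927229, PV = 2.596241
  t = 1.5000: CF_t = 2.800000, DF = 0.892854, PV = 2.499991
  t = 2.0000: CF_t = 102.800000, DF = 0.859754, PV = 88.382669
Price P = sum_t PV_t = 96.175098
Convexity numerator sum_t t*(t + 1/m) * CF_t / (1+y/m)^(m*t + 2):
  t = 0.5000: term = 1.249996
  t = 1.0000: term = 3.610965
  t = 1.5000: term = 6.954194
  t = 2.0000: term = 409.754860
Convexity = (1/P) * sum = 421.570015 / 96.175098 = 4.383359

Answer: Convexity = 4.3834


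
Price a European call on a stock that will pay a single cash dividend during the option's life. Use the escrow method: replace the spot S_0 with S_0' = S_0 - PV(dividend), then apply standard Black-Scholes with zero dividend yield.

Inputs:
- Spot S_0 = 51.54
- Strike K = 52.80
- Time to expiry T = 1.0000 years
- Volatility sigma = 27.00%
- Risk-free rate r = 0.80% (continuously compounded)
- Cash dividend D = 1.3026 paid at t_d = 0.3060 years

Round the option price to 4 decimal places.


PV(D) = D * exp(-r * t_d) = 1.3026 * 0.99755499 = 1.29941514
S_0' = S_0 - PV(D) = 51.5400 - 1.29941514 = 50.24058486
d1 = (ln(S_0'/K) + (r + sigma^2/2)*T) / (sigma*sqrt(T)) = -0.01940010
d2 = d1 - sigma*sqrt(T) = -0.28940010
exp(-rT) = 0.99203191
N(d1) = 0.49226097; N(d2) = 0.38613761
C = S_0' * N(d1) - K * exp(-rT) * N(d2) = 50.24058486 * 0.49226097 - 52.8000 * 0.99203191 * 0.38613761 = 4.5059

Answer: Price = 4.5059


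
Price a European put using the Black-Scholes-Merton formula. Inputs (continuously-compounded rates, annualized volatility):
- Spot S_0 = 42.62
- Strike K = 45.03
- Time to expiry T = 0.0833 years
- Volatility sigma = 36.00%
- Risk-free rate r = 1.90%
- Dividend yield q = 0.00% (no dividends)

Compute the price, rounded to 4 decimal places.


d1 = (ln(S/K) + (r - q + 0.5*sigma^2) * T) / (sigma * sqrt(T)) = -0.46221099
d2 = d1 - sigma * sqrt(T) = -0.56611326
exp(-rT) = 0.99841855; exp(-qT) = 1.00000000
P = K * exp(-rT) * N(-d2) - S_0 * exp(-qT) * N(-d1)
N(-d1) = 0.67803499; N(-d2) = 0.71434160
P = 45.0300 * 0.99841855 * 0.71434160 - 42.6200 * 1.00000000 * 0.67803499 = 3.2181

Answer: Price = 3.2181


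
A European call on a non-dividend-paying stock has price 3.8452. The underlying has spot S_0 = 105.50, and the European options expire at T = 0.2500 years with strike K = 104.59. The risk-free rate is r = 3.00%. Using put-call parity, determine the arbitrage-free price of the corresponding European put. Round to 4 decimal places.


Put-call parity: C - P = S_0 * exp(-qT) - K * exp(-rT).
S_0 * exp(-qT) = 105.5000 * 1.00000000 = 105.50000000
K * exp(-rT) = 104.5900 * 0.99252805 = 103.80850925
P = C - S*exp(-qT) + K*exp(-rT)
P = 3.8452 - 105.50000000 + 103.80850925 = 2.1537

Answer: Put price = 2.1537


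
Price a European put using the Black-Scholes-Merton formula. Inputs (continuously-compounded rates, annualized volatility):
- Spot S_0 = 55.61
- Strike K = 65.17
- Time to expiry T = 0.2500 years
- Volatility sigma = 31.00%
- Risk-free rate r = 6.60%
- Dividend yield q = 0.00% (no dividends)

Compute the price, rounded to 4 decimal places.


d1 = (ln(S/K) + (r - q + 0.5*sigma^2) * T) / (sigma * sqrt(T)) = -0.83950774
d2 = d1 - sigma * sqrt(T) = -0.99450774
exp(-rT) = 0.98363538; exp(-qT) = 1.00000000
P = K * exp(-rT) * N(-d2) - S_0 * exp(-qT) * N(-d1)
N(-d1) = 0.79940778; N(-d2) = 0.84001213
P = 65.1700 * 0.98363538 * 0.84001213 - 55.6100 * 1.00000000 * 0.79940778 = 9.3927

Answer: Price = 9.3927


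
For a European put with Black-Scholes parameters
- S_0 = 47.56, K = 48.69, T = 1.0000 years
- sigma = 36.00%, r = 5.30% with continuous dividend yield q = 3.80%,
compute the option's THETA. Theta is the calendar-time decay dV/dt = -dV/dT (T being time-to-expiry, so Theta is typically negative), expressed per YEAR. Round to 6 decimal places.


Answer: Theta = -2.588668

Derivation:
d1 = 0.1564400045; d2 = -0.2035599955
phi(d1) = 0.3940902753; exp(-qT) = 0.9627129409; exp(-rT) = 0.9483800125
Theta = -S*exp(-qT)*phi(d1)*sigma/(2*sqrt(T)) + r*K*exp(-rT)*N(-d2) - q*S*exp(-qT)*N(-d1)
N(-d1) = 0.4378431031; N(-d2) = 0.5806513212; sqrt(T) = 1.0000000000
Term 1 = -47.5600 * 0.9627129409 * 0.3940902753 * 0.3600 / (2 * 1.0000000000) = -3.2479316324
Term 2 = 0.0530 * 48.6900 * 0.9483800125 * 0.5806513212 = 1.4210634032
Term 3 = -0.0380 * 47.5600 * 0.9627129409 * 0.4378431031 = -0.7617996440
Theta = -3.2479316324 + (1.4210634032) + (-0.7617996440) = -2.588668


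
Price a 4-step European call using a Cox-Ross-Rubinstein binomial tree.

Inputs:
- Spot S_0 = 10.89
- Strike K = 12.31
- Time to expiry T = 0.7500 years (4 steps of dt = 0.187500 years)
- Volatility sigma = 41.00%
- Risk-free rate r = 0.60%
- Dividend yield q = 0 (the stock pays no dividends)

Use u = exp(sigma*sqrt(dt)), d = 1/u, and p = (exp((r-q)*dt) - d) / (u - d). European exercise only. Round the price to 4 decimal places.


dt = T/N = 0.187500
u = exp(sigma*sqrt(dt)) = 1.194270; d = 1/u = 0.837332
p = (exp((r-q)*dt) - d) / (u - d) = 0.458886
Discount per step: exp(-r*dt) = 0.998876
Stock lattice S(k, i) with i counting down-moves:
  k=0: S(0,0) = 10.8900
  k=1: S(1,0) = 13.0056; S(1,1) = 9.1185
  k=2: S(2,0) = 15.5322; S(2,1) = 10.8900; S(2,2) = 7.6352
  k=3: S(3,0) = 18.5496; S(3,1) = 13.0056; S(3,2) = 9.1185; S(3,3) = 6.3932
  k=4: S(4,0) = 22.1533; S(4,1) = 15.5322; S(4,2) = 10.8900; S(4,3) = 7.6352; S(4,4) = 5.3533
Terminal payoffs V(N, i) = max(S_T - K, 0):
  V(4,0) = 9.843284; V(4,1) = 3.222201; V(4,2) = 0.000000; V(4,3) = 0.000000; V(4,4) = 0.000000
Backward induction: V(k, i) = exp(-r*dt) * [p * V(k+1, i) + (1-p) * V(k+1, i+1)].
  V(3,0) = exp(-r*dt) * [p*9.843284 + (1-p)*3.222201] = 6.253484
  V(3,1) = exp(-r*dt) * [p*3.222201 + (1-p)*0.000000] = 1.476960
  V(3,2) = exp(-r*dt) * [p*0.000000 + (1-p)*0.000000] = 0.000000
  V(3,3) = exp(-r*dt) * [p*0.000000 + (1-p)*0.000000] = 0.000000
  V(2,0) = exp(-r*dt) * [p*6.253484 + (1-p)*1.476960] = 3.664715
  V(2,1) = exp(-r*dt) * [p*1.476960 + (1-p)*0.000000] = 0.676994
  V(2,2) = exp(-r*dt) * [p*0.000000 + (1-p)*0.000000] = 0.000000
  V(1,0) = exp(-r*dt) * [p*3.664715 + (1-p)*0.676994] = 2.045715
  V(1,1) = exp(-r*dt) * [p*0.676994 + (1-p)*0.000000] = 0.310314
  V(0,0) = exp(-r*dt) * [p*2.045715 + (1-p)*0.310314] = 1.105421

Answer: Price = V(0,0) = 1.1054


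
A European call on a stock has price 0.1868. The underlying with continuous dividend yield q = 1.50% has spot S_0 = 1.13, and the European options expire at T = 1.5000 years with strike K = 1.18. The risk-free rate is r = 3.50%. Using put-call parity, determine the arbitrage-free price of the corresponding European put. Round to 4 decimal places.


Put-call parity: C - P = S_0 * exp(-qT) - K * exp(-rT).
S_0 * exp(-qT) = 1.1300 * 0.97775124 = 1.10485890
K * exp(-rT) = 1.1800 * 0.94885432 = 1.11964810
P = C - S*exp(-qT) + K*exp(-rT)
P = 0.1868 - 1.10485890 + 1.11964810 = 0.2016

Answer: Put price = 0.2016


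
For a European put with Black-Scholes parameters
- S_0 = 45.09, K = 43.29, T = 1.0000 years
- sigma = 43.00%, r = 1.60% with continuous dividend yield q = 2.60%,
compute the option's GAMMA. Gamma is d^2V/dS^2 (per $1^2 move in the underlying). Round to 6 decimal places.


Answer: Gamma = 0.019242

Derivation:
d1 = 0.2864856534; d2 = -0.1435143466
phi(d1) = 0.3829022486; exp(-qT) = 0.9743350896; exp(-rT) = 0.9841273201
Gamma = exp(-qT) * phi(d1) / (S * sigma * sqrt(T)) = 0.9743350896 * 0.3829022486 / (45.0900 * 0.4300 * 1.0000000000) = 0.019242


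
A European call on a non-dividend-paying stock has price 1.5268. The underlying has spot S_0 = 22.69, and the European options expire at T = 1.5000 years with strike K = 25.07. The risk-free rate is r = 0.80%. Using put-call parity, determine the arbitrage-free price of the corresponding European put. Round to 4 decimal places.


Answer: Put price = 3.6078

Derivation:
Put-call parity: C - P = S_0 * exp(-qT) - K * exp(-rT).
S_0 * exp(-qT) = 22.6900 * 1.00000000 = 22.69000000
K * exp(-rT) = 25.0700 * 0.98807171 = 24.77095784
P = C - S*exp(-qT) + K*exp(-rT)
P = 1.5268 - 22.69000000 + 24.77095784 = 3.6078


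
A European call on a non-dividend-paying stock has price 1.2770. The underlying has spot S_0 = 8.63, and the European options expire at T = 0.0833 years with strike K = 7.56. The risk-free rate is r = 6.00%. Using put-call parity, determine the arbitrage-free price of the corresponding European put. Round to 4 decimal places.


Put-call parity: C - P = S_0 * exp(-qT) - K * exp(-rT).
S_0 * exp(-qT) = 8.6300 * 1.00000000 = 8.63000000
K * exp(-rT) = 7.5600 * 0.99501447 = 7.52230939
P = C - S*exp(-qT) + K*exp(-rT)
P = 1.2770 - 8.63000000 + 7.52230939 = 0.1693

Answer: Put price = 0.1693


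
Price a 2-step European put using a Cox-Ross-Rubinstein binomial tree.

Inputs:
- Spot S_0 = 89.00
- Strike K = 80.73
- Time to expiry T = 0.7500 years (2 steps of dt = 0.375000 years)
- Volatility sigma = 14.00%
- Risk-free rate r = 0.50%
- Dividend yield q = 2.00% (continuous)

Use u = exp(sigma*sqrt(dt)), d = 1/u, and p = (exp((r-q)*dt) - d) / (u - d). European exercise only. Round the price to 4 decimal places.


Answer: Price = V(0,0) = 1.7599

Derivation:
dt = T/N = 0.375000
u = exp(sigma*sqrt(dt)) = 1.089514; d = 1/u = 0.917840
p = (exp((r-q)*dt) - d) / (u - d) = 0.445907
Discount per step: exp(-r*dt) = 0.998127
Stock lattice S(k, i) with i counting down-moves:
  k=0: S(0,0) = 89.0000
  k=1: S(1,0) = 96.9668; S(1,1) = 81.6878
  k=2: S(2,0) = 105.6467; S(2,1) = 89.0000; S(2,2) = 74.9763
Terminal payoffs V(N, i) = max(K - S_T, 0):
  V(2,0) = 0.000000; V(2,1) = 0.000000; V(2,2) = 5.753698
Backward induction: V(k, i) = exp(-r*dt) * [p * V(k+1, i) + (1-p) * V(k+1, i+1)].
  V(1,0) = exp(-r*dt) * [p*0.000000 + (1-p)*0.000000] = 0.000000
  V(1,1) = exp(-r*dt) * [p*0.000000 + (1-p)*5.753698] = 3.182114
  V(0,0) = exp(-r*dt) * [p*0.000000 + (1-p)*3.182114] = 1.759886


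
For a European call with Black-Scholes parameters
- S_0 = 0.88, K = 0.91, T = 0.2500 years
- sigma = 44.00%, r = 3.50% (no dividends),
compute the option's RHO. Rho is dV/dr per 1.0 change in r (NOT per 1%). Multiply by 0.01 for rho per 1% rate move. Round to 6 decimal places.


d1 = -0.0026031456; d2 = -0.2226031456
phi(d1) = 0.3989409287; exp(-qT) = 1.0000000000; exp(-rT) = 0.9912881698
N(d2) = 0.4119221940
Rho = K*T*exp(-rT)*N(d2) = 0.9100 * 0.2500 * 0.9912881698 * 0.4119221940 = 0.092896

Answer: Rho = 0.092896


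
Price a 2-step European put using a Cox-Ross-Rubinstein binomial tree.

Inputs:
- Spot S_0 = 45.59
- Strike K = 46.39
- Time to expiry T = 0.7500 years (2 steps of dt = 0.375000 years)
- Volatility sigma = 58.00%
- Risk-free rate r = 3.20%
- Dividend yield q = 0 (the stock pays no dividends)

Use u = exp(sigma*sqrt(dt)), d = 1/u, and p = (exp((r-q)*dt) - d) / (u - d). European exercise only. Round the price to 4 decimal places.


Answer: Price = V(0,0) = 8.0230

Derivation:
dt = T/N = 0.375000
u = exp(sigma*sqrt(dt)) = 1.426432; d = 1/u = 0.701050
p = (exp((r-q)*dt) - d) / (u - d) = 0.428770
Discount per step: exp(-r*dt) = 0.988072
Stock lattice S(k, i) with i counting down-moves:
  k=0: S(0,0) = 45.5900
  k=1: S(1,0) = 65.0310; S(1,1) = 31.9609
  k=2: S(2,0) = 92.7623; S(2,1) = 45.5900; S(2,2) = 22.4062
Terminal payoffs V(N, i) = max(K - S_T, 0):
  V(2,0) = 0.000000; V(2,1) = 0.800000; V(2,2) = 23.983830
Backward induction: V(k, i) = exp(-r*dt) * [p * V(k+1, i) + (1-p) * V(k+1, i+1)].
  V(1,0) = exp(-r*dt) * [p*0.000000 + (1-p)*0.800000] = 0.451533
  V(1,1) = exp(-r*dt) * [p*0.800000 + (1-p)*23.983830] = 13.875775
  V(0,0) = exp(-r*dt) * [p*0.451533 + (1-p)*13.875775] = 8.023000


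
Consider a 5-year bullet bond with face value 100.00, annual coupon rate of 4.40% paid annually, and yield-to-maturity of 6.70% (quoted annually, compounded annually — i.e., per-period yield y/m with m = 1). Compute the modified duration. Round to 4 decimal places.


Coupon per period c = face * coupon_rate / m = 4.400000
Periods per year m = 1; per-period yield y/m = 0.067000
Number of cashflows N = 5
Cashflows (t years, CF_t, discount factor 1/(1+y/m)^(m*t), PV):
  t = 1.0000: CF_t = 4.400000, DF = 0.937207, PV = 4.123711
  t = 2.0000: CF_t = 4.400000, DF = 0.878357, PV = 3.864772
  t = 3.0000: CF_t = 4.400000, DF = 0.823203, PV = 3.622092
  t = 4.0000: CF_t = 4.400000, DF = 0.771511, PV = 3.394650
  t = 5.0000: CF_t = 104.400000, DF = 0.723066, PV = 75.488084
Price P = sum_t PV_t = 90.493308
First compute Macaulay numerator sum_t t * PV_t:
  t * PV_t at t = 1.0000: 4.123711
  t * PV_t at t = 2.0000: 7.729543
  t * PV_t at t = 3.0000: 10.866275
  t * PV_t at t = 4.0000: 13.578600
  t * PV_t at t = 5.0000: 377.440419
Macaulay duration D = 413.738548 / 90.493308 = 4.572035
Modified duration = D / (1 + y/m) = 4.572035 / (1 + 0.067000) = 4.284944

Answer: Modified duration = 4.2849


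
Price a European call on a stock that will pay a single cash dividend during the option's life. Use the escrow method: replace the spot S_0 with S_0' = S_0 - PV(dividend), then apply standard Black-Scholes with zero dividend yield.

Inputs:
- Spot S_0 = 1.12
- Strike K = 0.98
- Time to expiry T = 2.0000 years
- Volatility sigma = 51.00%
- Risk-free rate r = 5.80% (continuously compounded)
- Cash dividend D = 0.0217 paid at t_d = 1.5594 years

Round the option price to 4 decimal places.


Answer: Price = 0.4051

Derivation:
PV(D) = D * exp(-r * t_d) = 0.0217 * 0.91352439 = 0.01982348
S_0' = S_0 - PV(D) = 1.1200 - 0.01982348 = 1.10017652
d1 = (ln(S_0'/K) + (r + sigma^2/2)*T) / (sigma*sqrt(T)) = 0.68183582
d2 = d1 - sigma*sqrt(T) = -0.03941310
exp(-rT) = 0.89047522
N(d1) = 0.75232861; N(d2) = 0.48428052
C = S_0' * N(d1) - K * exp(-rT) * N(d2) = 1.10017652 * 0.75232861 - 0.9800 * 0.89047522 * 0.48428052 = 0.4051


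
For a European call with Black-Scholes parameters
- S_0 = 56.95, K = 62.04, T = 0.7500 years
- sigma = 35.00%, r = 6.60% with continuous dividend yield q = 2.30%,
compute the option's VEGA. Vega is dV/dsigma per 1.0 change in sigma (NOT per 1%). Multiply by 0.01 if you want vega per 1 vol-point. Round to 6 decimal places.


Answer: Vega = 19.333602

Derivation:
d1 = -0.0244735428; d2 = -0.3275824341
phi(d1) = 0.3988228242; exp(-qT) = 0.9828979294; exp(-rT) = 0.9517051581
Vega = S * exp(-qT) * phi(d1) * sqrt(T) = 56.9500 * 0.9828979294 * 0.3988228242 * 0.8660254038 = 19.333602


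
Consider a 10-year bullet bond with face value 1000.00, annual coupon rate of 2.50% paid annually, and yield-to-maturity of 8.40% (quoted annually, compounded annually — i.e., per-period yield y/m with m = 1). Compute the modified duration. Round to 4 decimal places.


Answer: Modified duration = 7.9422

Derivation:
Coupon per period c = face * coupon_rate / m = 25.000000
Periods per year m = 1; per-period yield y/m = 0.084000
Number of cashflows N = 10
Cashflows (t years, CF_t, discount factor 1/(1+y/m)^(m*t), PV):
  t = 1.0000: CF_t = 25.000000, DF = 0.922509, PV = 23.062731
  t = 2.0000: CF_t = 25.000000, DF = 0.851023, PV = 21.275582
  t = 3.0000: CF_t = 25.000000, DF = 0.785077, PV = 19.626920
  t = 4.0000: CF_t = 25.000000, DF = 0.724241, PV = 18.106015
  t = 5.0000: CF_t = 25.000000, DF = 0.668119, PV = 16.702966
  t = 6.0000: CF_t = 25.000000, DF = 0.616346, PV = 15.408640
  t = 7.0000: CF_t = 25.000000, DF = 0.568585, PV = 14.214613
  t = 8.0000: CF_t = 25.000000, DF = 0.524524, PV = 13.113111
  t = 9.0000: CF_t = 25.000000, DF = 0.483879, PV = 12.096966
  t = 10.0000: CF_t = 1025.000000, DF = 0.446383, PV = 457.542081
Price P = sum_t PV_t = 611.149626
First compute Macaulay numerator sum_t t * PV_t:
  t * PV_t at t = 1.0000: 23.062731
  t * PV_t at t = 2.0000: 42.551164
  t * PV_t at t = 3.0000: 58.880761
  t * PV_t at t = 4.0000: 72.424061
  t * PV_t at t = 5.0000: 83.514830
  t * PV_t at t = 6.0000: 92.451841
  t * PV_t at t = 7.0000: 99.502289
  t * PV_t at t = 8.0000: 104.904891
  t * PV_t at t = 9.0000: 108.872696
  t * PV_t at t = 10.0000: 4575.420813
Macaulay duration D = 5261.586077 / 611.149626 = 8.609326
Modified duration = D / (1 + y/m) = 8.609326 / (1 + 0.084000) = 7.942182


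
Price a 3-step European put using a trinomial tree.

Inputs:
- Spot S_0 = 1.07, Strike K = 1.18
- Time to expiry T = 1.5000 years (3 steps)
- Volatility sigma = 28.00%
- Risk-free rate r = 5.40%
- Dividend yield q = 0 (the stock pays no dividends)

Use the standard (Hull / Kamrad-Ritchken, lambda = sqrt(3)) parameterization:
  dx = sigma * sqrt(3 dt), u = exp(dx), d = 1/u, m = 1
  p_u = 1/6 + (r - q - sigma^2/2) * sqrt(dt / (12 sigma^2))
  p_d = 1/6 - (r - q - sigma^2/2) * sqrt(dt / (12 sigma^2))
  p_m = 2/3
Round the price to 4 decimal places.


dt = T/N = 0.500000; dx = sigma*sqrt(3*dt) = 0.342929
u = exp(dx) = 1.409068; d = 1/u = 0.709689
p_u = 0.177456, p_m = 0.666667, p_d = 0.155877
Discount per step: exp(-r*dt) = 0.973361
Stock lattice S(k, j) with j the centered position index:
  k=0: S(0,+0) = 1.0700
  k=1: S(1,-1) = 0.7594; S(1,+0) = 1.0700; S(1,+1) = 1.5077
  k=2: S(2,-2) = 0.5389; S(2,-1) = 0.7594; S(2,+0) = 1.0700; S(2,+1) = 1.5077; S(2,+2) = 2.1245
  k=3: S(3,-3) = 0.3825; S(3,-2) = 0.5389; S(3,-1) = 0.7594; S(3,+0) = 1.0700; S(3,+1) = 1.5077; S(3,+2) = 2.1245; S(3,+3) = 2.9935
Terminal payoffs V(N, j) = max(K - S_T, 0):
  V(3,-3) = 0.797538; V(3,-2) = 0.641086; V(3,-1) = 0.420633; V(3,+0) = 0.110000; V(3,+1) = 0.000000; V(3,+2) = 0.000000; V(3,+3) = 0.000000
Backward induction: V(k, j) = exp(-r*dt) * [p_u * V(k+1, j+1) + p_m * V(k+1, j) + p_d * V(k+1, j-1)]
  V(2,-2) = exp(-r*dt) * [p_u*0.420633 + p_m*0.641086 + p_d*0.797538] = 0.609667
  V(2,-1) = exp(-r*dt) * [p_u*0.110000 + p_m*0.420633 + p_d*0.641086] = 0.389221
  V(2,+0) = exp(-r*dt) * [p_u*0.000000 + p_m*0.110000 + p_d*0.420633] = 0.135200
  V(2,+1) = exp(-r*dt) * [p_u*0.000000 + p_m*0.000000 + p_d*0.110000] = 0.016690
  V(2,+2) = exp(-r*dt) * [p_u*0.000000 + p_m*0.000000 + p_d*0.000000] = 0.000000
  V(1,-1) = exp(-r*dt) * [p_u*0.135200 + p_m*0.389221 + p_d*0.609667] = 0.368423
  V(1,+0) = exp(-r*dt) * [p_u*0.016690 + p_m*0.135200 + p_d*0.389221] = 0.149670
  V(1,+1) = exp(-r*dt) * [p_u*0.000000 + p_m*0.016690 + p_d*0.135200] = 0.031343
  V(0,+0) = exp(-r*dt) * [p_u*0.031343 + p_m*0.149670 + p_d*0.368423] = 0.158435

Answer: Price = V(0,0) = 0.1584


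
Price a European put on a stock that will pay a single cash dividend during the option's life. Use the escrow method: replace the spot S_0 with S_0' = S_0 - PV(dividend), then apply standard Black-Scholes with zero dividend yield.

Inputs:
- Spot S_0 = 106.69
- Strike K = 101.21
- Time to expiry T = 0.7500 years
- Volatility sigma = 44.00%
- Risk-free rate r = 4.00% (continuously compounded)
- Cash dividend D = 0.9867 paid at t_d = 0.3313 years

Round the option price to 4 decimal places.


PV(D) = D * exp(-r * t_d) = 0.9867 * 0.98683542 = 0.97371051
S_0' = S_0 - PV(D) = 106.6900 - 0.97371051 = 105.71628949
d1 = (ln(S_0'/K) + (r + sigma^2/2)*T) / (sigma*sqrt(T)) = 0.38357426
d2 = d1 - sigma*sqrt(T) = 0.00252309
exp(-rT) = 0.97044553
N(-d1) = 0.35064701; N(-d2) = 0.49899343
P = K * exp(-rT) * N(-d2) - S_0' * N(-d1) = 101.2100 * 0.97044553 * 0.49899343 - 105.71628949 * 0.35064701 = 11.9414

Answer: Price = 11.9414


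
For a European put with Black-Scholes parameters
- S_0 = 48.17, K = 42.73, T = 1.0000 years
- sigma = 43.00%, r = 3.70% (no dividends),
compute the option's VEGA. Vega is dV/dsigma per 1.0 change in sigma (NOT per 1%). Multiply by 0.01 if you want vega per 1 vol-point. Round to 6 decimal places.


d1 = 0.5797329558; d2 = 0.1497329558
phi(d1) = 0.3372321602; exp(-qT) = 1.0000000000; exp(-rT) = 0.9636761353
Vega = S * exp(-qT) * phi(d1) * sqrt(T) = 48.1700 * 1.0000000000 * 0.3372321602 * 1.0000000000 = 16.244473

Answer: Vega = 16.244473


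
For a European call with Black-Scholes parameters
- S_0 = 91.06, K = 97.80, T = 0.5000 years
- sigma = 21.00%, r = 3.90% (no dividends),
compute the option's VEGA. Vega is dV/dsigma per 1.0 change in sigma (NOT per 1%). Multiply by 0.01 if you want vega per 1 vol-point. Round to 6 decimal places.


d1 = -0.2753066185; d2 = -0.4237990425
phi(d1) = 0.3841065080; exp(-qT) = 1.0000000000; exp(-rT) = 0.9806888952
Vega = S * exp(-qT) * phi(d1) * sqrt(T) = 91.0600 * 1.0000000000 * 0.3841065080 * 0.7071067812 = 24.732289

Answer: Vega = 24.732289
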